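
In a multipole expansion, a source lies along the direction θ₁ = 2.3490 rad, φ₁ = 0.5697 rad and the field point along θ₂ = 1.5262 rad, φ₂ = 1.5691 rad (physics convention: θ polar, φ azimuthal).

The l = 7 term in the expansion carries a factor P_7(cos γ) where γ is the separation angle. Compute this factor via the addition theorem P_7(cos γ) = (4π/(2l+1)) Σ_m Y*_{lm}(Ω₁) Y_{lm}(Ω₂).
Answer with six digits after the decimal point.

Addition theorem: P_7(cos γ) = (4π/15) Σ_m Y*_{lm}(Ω₁) Y_{lm}(Ω₂), m = −7…7:
  m=-7: Y*=-0.030794-0.034794i  Y=-0.005896+0.496535i  product +0.017458-0.015085i
  m=-6: Y*=+0.164854+0.046799i  Y=-0.082910-0.000844i  product -0.013629-0.004019i
  m=-5: Y*=-0.347940+0.105003i  Y=-0.003017+0.355662i  product -0.036296-0.124066i
  m=-4: Y*=+0.293582-0.342944i  Y=-0.096916-0.000658i  product -0.028678+0.033044i
  m=-3: Y*=-0.028667+0.205954i  Y=-0.001611+0.316500i  product -0.065138-0.009405i
  m=-2: Y*=+0.104355+0.226705i  Y=-0.102901-0.000349i  product -0.010659-0.023365i
  m=-1: Y*=-0.281247-0.180152i  Y=-0.000512+0.302056i  product +0.054560-0.084860i
  m=+0: Y*=-0.157083-0.000000i  Y=-0.104650+0.000000i  product +0.016439+0.000000i
  m=+1: Y*=+0.281247-0.180152i  Y=+0.000512+0.302056i  product +0.054560+0.084860i
  m=+2: Y*=+0.104355-0.226705i  Y=-0.102901+0.000349i  product -0.010659+0.023365i
  m=+3: Y*=+0.028667+0.205954i  Y=+0.001611+0.316500i  product -0.065138+0.009405i
  m=+4: Y*=+0.293582+0.342944i  Y=-0.096916+0.000658i  product -0.028678-0.033044i
  m=+5: Y*=+0.347940+0.105003i  Y=+0.003017+0.355662i  product -0.036296+0.124066i
  m=+6: Y*=+0.164854-0.046799i  Y=-0.082910+0.000844i  product -0.013629+0.004019i
  m=+7: Y*=+0.030794-0.034794i  Y=+0.005896+0.496535i  product +0.017458+0.015085i
Total Σ_m = -0.148326+0.000000i. Multiply by 0.837758: -0.124261+0.000000i. P_7(cos γ) = -0.124261

-0.124261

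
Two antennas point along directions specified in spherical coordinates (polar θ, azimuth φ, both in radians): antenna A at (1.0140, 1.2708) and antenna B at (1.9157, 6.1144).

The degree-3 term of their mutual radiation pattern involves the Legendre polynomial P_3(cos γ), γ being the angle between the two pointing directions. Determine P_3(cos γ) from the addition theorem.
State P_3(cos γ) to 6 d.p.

0.110202

Addition theorem: P_3(cos γ) = (4π/7) Σ_m Y*_{lm}(Ω₁) Y_{lm}(Ω₂), m = −3…3:
  m=-3: Y*=-0.199967-0.158688i  Y=+0.304128+0.168664i  product -0.034051-0.081989i
  m=-2: Y*=-0.321265+0.219786i  Y=-0.288767-0.101359i  product +0.115048-0.030904i
  m=-1: Y*=+0.032140+0.103900i  Y=-0.128452-0.021889i  product -0.001854-0.014050i
  m=+0: Y*=-0.316250-0.000000i  Y=+0.306402+0.000000i  product -0.096899-0.000000i
  m=+1: Y*=-0.032140+0.103900i  Y=+0.128452-0.021889i  product -0.001854+0.014050i
  m=+2: Y*=-0.321265-0.219786i  Y=-0.288767+0.101359i  product +0.115048+0.030904i
  m=+3: Y*=+0.199967-0.158688i  Y=-0.304128+0.168664i  product -0.034051+0.081989i
Accumulated sum +0.061387+0.000000i; after 4π/(2l+1) scaling, +0.110202+0.000000i ⇒ P_3 = 0.110202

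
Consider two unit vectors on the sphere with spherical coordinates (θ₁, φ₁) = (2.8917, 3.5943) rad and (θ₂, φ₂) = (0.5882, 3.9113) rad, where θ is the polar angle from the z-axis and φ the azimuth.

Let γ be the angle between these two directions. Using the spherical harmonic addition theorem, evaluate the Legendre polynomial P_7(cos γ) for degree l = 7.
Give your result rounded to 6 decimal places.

Expand P_7 via completeness: Σ_{m} conj(Y_{7,m}) at Ω₁ times Y_{7,m} at Ω₂ —
  [-7]  conj(Y_{7,-7})(Ω₁) = (0.000028, 0.000001) ; Y_{7,-7}(Ω₂) = (-0.005063, -0.006318) ; Δ = (-0.000000, -0.000000)
  [-6]  conj(Y_{7,-6})(Ω₁) = (0.000378, -0.000171) ; Y_{7,-6}(Ω₂) = (-0.004270, 0.045223) ; Δ = (0.000006, 0.000018)
  [-5]  conj(Y_{7,-5})(Ω₁) = (0.002429, -0.002926) ; Y_{7,-5}(Ω₂) = (0.117352, -0.100246) ; Δ = (-0.000008, -0.000587)
  [-4]  conj(Y_{7,-4})(Ω₁) = (0.005820, -0.023779) ; Y_{7,-4}(Ω₂) = (-0.346398, -0.021770) ; Δ = (-0.002534, 0.008110)
  [-3]  conj(Y_{7,-3})(Ω₁) = (-0.023691, -0.109712) ; Y_{7,-3}(Ω₂) = (0.328462, 0.360938) ; Δ = (0.031818, -0.044587)
  [-2]  conj(Y_{7,-2})(Ω₁) = (-0.216194, -0.275489) ; Y_{7,-2}(Ω₂) = (0.009265, -0.295146) ; Δ = (-0.083312, 0.061256)
  [-1]  conj(Y_{7,-1})(Ω₁) = (-0.574504, -0.279438) ; Y_{7,-1}(Ω₂) = (0.164158, -0.159086) ; Δ = (-0.138764, 0.045523)
  [+0]  conj(Y_{7,0})(Ω₁) = (-0.325099, -0.000000) ; Y_{7,0}(Ω₂) = (-0.381573, 0.000000) ; Δ = (0.124049, 0.000000)
  [+1]  conj(Y_{7,1})(Ω₁) = (0.574504, -0.279438) ; Y_{7,1}(Ω₂) = (-0.164158, -0.159086) ; Δ = (-0.138764, -0.045523)
  [+2]  conj(Y_{7,2})(Ω₁) = (-0.216194, 0.275489) ; Y_{7,2}(Ω₂) = (0.009265, 0.295146) ; Δ = (-0.083312, -0.061256)
  [+3]  conj(Y_{7,3})(Ω₁) = (0.023691, -0.109712) ; Y_{7,3}(Ω₂) = (-0.328462, 0.360938) ; Δ = (0.031818, 0.044587)
  [+4]  conj(Y_{7,4})(Ω₁) = (0.005820, 0.023779) ; Y_{7,4}(Ω₂) = (-0.346398, 0.021770) ; Δ = (-0.002534, -0.008110)
  [+5]  conj(Y_{7,5})(Ω₁) = (-0.002429, -0.002926) ; Y_{7,5}(Ω₂) = (-0.117352, -0.100246) ; Δ = (-0.000008, 0.000587)
  [+6]  conj(Y_{7,6})(Ω₁) = (0.000378, 0.000171) ; Y_{7,6}(Ω₂) = (-0.004270, -0.045223) ; Δ = (0.000006, -0.000018)
  [+7]  conj(Y_{7,7})(Ω₁) = (-0.000028, 0.000001) ; Y_{7,7}(Ω₂) = (0.005063, -0.006318) ; Δ = (-0.000000, 0.000000)
Σ over m = (-0.261541, -0.000000); ×(4π/15) → (-0.219108, -0.000000). Real part: -0.219108

-0.219108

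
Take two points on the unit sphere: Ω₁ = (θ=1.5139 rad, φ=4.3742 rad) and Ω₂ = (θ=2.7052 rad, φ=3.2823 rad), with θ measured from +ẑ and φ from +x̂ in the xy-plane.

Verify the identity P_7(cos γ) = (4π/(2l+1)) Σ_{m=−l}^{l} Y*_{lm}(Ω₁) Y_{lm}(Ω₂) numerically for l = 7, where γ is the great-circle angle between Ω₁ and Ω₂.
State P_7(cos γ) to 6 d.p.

-0.257710

Summing Y*_{l m}(θ₁,φ₁)·Y_{l m}(θ₂,φ₂) over m ∈ [−7, 7]; prefactor 4π/(2·7+1) = 0.837758:
  m=-7: 0.34568 - 0.35346j × -0.00067 + 0.00100j = 0.00012 + 0.00058j  (running Σ = 0.00012 + 0.00058j)
  m=-6: 0.04662 + 0.09449j × -0.00642 + 0.00723j = -0.00098 - 0.00027j  (running Σ = -0.00086 + 0.00031j)
  m=-5: 0.34616 - 0.04179j × -0.03653 + 0.03099j = -0.01135 + 0.01225j  (running Σ = -0.01221 + 0.01257j)
  m=-4: -0.02653 + 0.11974j × -0.13783 + 0.08696j = -0.00676 - 0.01881j  (running Σ = -0.01896 - 0.00624j)
  m=-3: 0.26068 + 0.16207j × -0.34492 + 0.15491j = -0.11502 - 0.01552j  (running Σ = -0.13399 - 0.02176j)
  m=-2: -0.10129 + 0.08130j × -0.51400 + 0.14859j = 0.03998 - 0.05684j  (running Σ = -0.09400 - 0.07860j)
  m=-1: 0.09666 + 0.27484j × -0.25806 + 0.03655j = -0.03499 - 0.06739j  (running Σ = -0.12899 - 0.14600j)
  m=0: -0.13198 + 0.00000j × 0.37605 + 0.00000j = -0.04963 + 0.00000j  (running Σ = -0.17862 - 0.14600j)
  m=1: -0.09666 + 0.27484j × 0.25806 + 0.03655j = -0.03499 + 0.06739j  (running Σ = -0.21362 - 0.07860j)
  m=2: -0.10129 - 0.08130j × -0.51400 - 0.14859j = 0.03998 + 0.05684j  (running Σ = -0.17363 - 0.02176j)
  m=3: -0.26068 + 0.16207j × 0.34492 + 0.15491j = -0.11502 + 0.01552j  (running Σ = -0.28866 - 0.00624j)
  m=4: -0.02653 - 0.11974j × -0.13783 - 0.08696j = -0.00676 + 0.01881j  (running Σ = -0.29541 + 0.01257j)
  m=5: -0.34616 - 0.04179j × 0.03653 + 0.03099j = -0.01135 - 0.01225j  (running Σ = -0.30676 + 0.00031j)
  m=6: 0.04662 - 0.09449j × -0.00642 - 0.00723j = -0.00098 + 0.00027j  (running Σ = -0.30774 + 0.00058j)
  m=7: -0.34568 - 0.35346j × 0.00067 + 0.00100j = 0.00012 - 0.00058j  (running Σ = -0.30762 - 0.00000j)
Accumulated sum -0.30762 - 0.00000j; after 4π/(2l+1) scaling, -0.25771 - 0.00000j ⇒ P_7 = -0.257710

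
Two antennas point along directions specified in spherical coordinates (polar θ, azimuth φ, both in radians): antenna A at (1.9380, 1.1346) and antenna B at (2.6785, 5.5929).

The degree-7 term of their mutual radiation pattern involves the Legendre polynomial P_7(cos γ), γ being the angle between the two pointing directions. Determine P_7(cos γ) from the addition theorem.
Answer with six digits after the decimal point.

-0.293825

Summing Y*_{l m}(θ₁,φ₁)·Y_{l m}(θ₂,φ₂) over m ∈ [−7, 7]; prefactor 4π/(2·7+1) = 0.837758:
  m=-7: Y*=-0.02718 + 0.30731j  Y=0.00021 - 0.00176j  product 0.00054 + 0.00011j
  m=-6: Y*=-0.38435 - 0.22232j  Y=0.00719 + 0.01119j  product -0.00027 - 0.00590j
  m=-5: Y*=0.14387 - 0.10059j  Y=-0.05847 - 0.01872j  product -0.01030 + 0.00319j
  m=-4: Y*=-0.04584 - 0.26080j  Y=0.17979 - 0.07190j  product -0.02699 - 0.04359j
  m=-3: Y*=0.27201 + 0.07300j  Y=-0.19763 + 0.36170j  product -0.08016 + 0.08396j
  m=-2: Y*=0.10062 - 0.11984j  Y=-0.09810 - 0.50945j  product -0.07092 - 0.03950j
  m=-1: Y*=0.12834 + 0.27532j  Y=0.13029 + 0.10760j  product -0.01290 + 0.04968j
  m=+0: Y*=0.12243 + 0.00000j  Y=0.41901 + 0.00000j  product 0.05130 + 0.00000j
  m=+1: Y*=-0.12834 + 0.27532j  Y=-0.13029 + 0.10760j  product -0.01290 - 0.04968j
  m=+2: Y*=0.10062 + 0.11984j  Y=-0.09810 + 0.50945j  product -0.07092 + 0.03950j
  m=+3: Y*=-0.27201 + 0.07300j  Y=0.19763 + 0.36170j  product -0.08016 - 0.08396j
  m=+4: Y*=-0.04584 + 0.26080j  Y=0.17979 + 0.07190j  product -0.02699 + 0.04359j
  m=+5: Y*=-0.14387 - 0.10059j  Y=0.05847 - 0.01872j  product -0.01030 - 0.00319j
  m=+6: Y*=-0.38435 + 0.22232j  Y=0.00719 - 0.01119j  product -0.00027 + 0.00590j
  m=+7: Y*=0.02718 + 0.30731j  Y=-0.00021 - 0.00176j  product 0.00054 - 0.00011j
Total Σ_m = -0.35073 + 0.00000j. Multiply by 0.837758: -0.29383 + 0.00000j. P_7(cos γ) = -0.293825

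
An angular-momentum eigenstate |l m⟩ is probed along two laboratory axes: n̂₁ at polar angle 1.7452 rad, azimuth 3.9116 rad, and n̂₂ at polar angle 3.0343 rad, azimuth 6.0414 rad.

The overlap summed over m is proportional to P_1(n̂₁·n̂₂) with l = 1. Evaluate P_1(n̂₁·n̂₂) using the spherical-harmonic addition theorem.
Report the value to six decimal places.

Expand P_1 via completeness: Σ_{m} conj(Y_{1,m}) at Ω₁ times Y_{1,m} at Ω₂ —
  m=-1: -0.244270-0.236864i × +0.035922+0.008859i = -0.006676-0.010672i  (running Σ = -0.006676-0.010672i)
  m=0: -0.084783-0.000000i × -0.485793+0.000000i = +0.041187+0.000000i  (running Σ = +0.034511-0.010672i)
  m=1: +0.244270-0.236864i × -0.035922+0.008859i = -0.006676+0.010672i  (running Σ = +0.027834+0.000000i)
Σ over m = +0.027834+0.000000i; ×(4π/3) → +0.116592+0.000000i. Real part: 0.116592

0.116592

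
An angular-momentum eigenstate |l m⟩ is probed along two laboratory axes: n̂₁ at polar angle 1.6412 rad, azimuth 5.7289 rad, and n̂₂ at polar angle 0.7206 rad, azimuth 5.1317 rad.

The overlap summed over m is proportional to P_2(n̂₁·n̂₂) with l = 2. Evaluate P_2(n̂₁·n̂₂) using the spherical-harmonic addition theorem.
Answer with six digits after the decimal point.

-0.137764

Summing Y*_{l m}(θ₁,φ₁)·Y_{l m}(θ₂,φ₂) over m ∈ [−2, 2]; prefactor 4π/(2·2+1) = 2.513274:
  m=-2: +0.171403-0.344029i × -0.112425+0.125077i = +0.023760+0.060116i  (running Σ = +0.023760+0.060116i)
  m=-1: -0.046094+0.028533i × +0.155946+0.349853i = -0.017171-0.011677i  (running Σ = +0.006590+0.048439i)
  m=0: -0.310709-0.000000i × +0.218835+0.000000i = -0.067994-0.000000i  (running Σ = -0.061404+0.048439i)
  m=1: +0.046094+0.028533i × -0.155946+0.349853i = -0.017171+0.011677i  (running Σ = -0.078575+0.060116i)
  m=2: +0.171403+0.344029i × -0.112425-0.125077i = +0.023760-0.060116i  (running Σ = -0.054815+0.000000i)
Σ over m = -0.054815+0.000000i; ×(4π/5) → -0.137764+0.000000i. Real part: -0.137764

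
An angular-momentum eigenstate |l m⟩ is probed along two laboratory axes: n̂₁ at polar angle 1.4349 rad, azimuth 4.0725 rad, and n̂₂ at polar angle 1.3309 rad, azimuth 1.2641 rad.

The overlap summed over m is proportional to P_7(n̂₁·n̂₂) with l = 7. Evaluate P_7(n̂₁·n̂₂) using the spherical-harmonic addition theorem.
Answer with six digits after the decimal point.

0.410186

Expand P_7 via completeness: Σ_{m} conj(Y_{7,m}) at Ω₁ times Y_{7,m} at Ω₂ —
  m=-7: Y*=-0.45597 - 0.10829j  Y=-0.34216 - 0.22226j  product 0.13195 + 0.13839j
  m=-6: Y*=0.18374 - 0.15405j  Y=0.09938 - 0.35996j  product -0.03719 - 0.08145j
  m=-5: Y*=-0.01542 - 0.26629j  Y=-0.08437 + 0.00315j  product 0.00214 + 0.02242j
  m=-4: Y*=0.22100 + 0.14543j  Y=-0.11864 - 0.33116j  product 0.02194 - 0.09044j
  m=-3: Y*=0.18573 - 0.06756j  Y=0.02180 - 0.01660j  product 0.00293 - 0.00456j
  m=-2: Y*=-0.07779 + 0.25971j  Y=-0.26518 - 0.18669j  product 0.06911 - 0.05435j
  m=-1: Y*=0.10151 + 0.13637j  Y=0.02100 - 0.06630j  product 0.01117 - 0.00387j
  m=+0: Y*=-0.27244 + 0.00000j  Y=-0.31392 + 0.00000j  product 0.08552 + 0.00000j
  m=+1: Y*=-0.10151 + 0.13637j  Y=-0.02100 - 0.06630j  product 0.01117 + 0.00387j
  m=+2: Y*=-0.07779 - 0.25971j  Y=-0.26518 + 0.18669j  product 0.06911 + 0.05435j
  m=+3: Y*=-0.18573 - 0.06756j  Y=-0.02180 - 0.01660j  product 0.00293 + 0.00456j
  m=+4: Y*=0.22100 - 0.14543j  Y=-0.11864 + 0.33116j  product 0.02194 + 0.09044j
  m=+5: Y*=0.01542 - 0.26629j  Y=0.08437 + 0.00315j  product 0.00214 - 0.02242j
  m=+6: Y*=0.18374 + 0.15405j  Y=0.09938 + 0.35996j  product -0.03719 + 0.08145j
  m=+7: Y*=0.45597 - 0.10829j  Y=0.34216 - 0.22226j  product 0.13195 - 0.13839j
Total Σ_m = 0.48962 + 0.00000j. Multiply by 0.837758: 0.41019 + 0.00000j. P_7(cos γ) = 0.410186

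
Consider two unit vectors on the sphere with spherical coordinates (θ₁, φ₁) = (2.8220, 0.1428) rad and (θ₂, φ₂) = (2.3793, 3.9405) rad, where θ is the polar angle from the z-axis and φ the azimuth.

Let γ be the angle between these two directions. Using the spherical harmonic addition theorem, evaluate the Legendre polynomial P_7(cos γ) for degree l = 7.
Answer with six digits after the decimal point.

Summing Y*_{l m}(θ₁,φ₁)·Y_{l m}(θ₂,φ₂) over m ∈ [−7, 7]; prefactor 4π/(2·7+1) = 0.837758:
  m=-7: Y*=+0.000082+0.000127i  Y=-0.028867-0.023866i  product +0.000001-0.000006i
  m=-6: Y*=-0.001119-0.001291i  Y=-0.011884-0.146292i  product -0.000176+0.000179i
  m=-5: Y*=+0.009097+0.007883i  Y=+0.219876-0.251783i  product +0.003985-0.000557i
  m=-4: Y*=-0.049778-0.031991i  Y=+0.458081-0.024777i  product -0.023595-0.013421i
  m=-3: Y*=+0.186250+0.085058i  Y=+0.203708+0.187831i  product +0.021964+0.052310i
  m=-2: Y*=-0.450464-0.132268i  Y=-0.004974-0.184038i  product -0.022102+0.083560i
  m=-1: Y*=+0.569332+0.081858i  Y=+0.259176-0.266274i  product +0.169354-0.130383i
  m=+0: Y*=-0.003493-0.000000i  Y=-0.076780+0.000000i  product +0.000268+0.000000i
  m=+1: Y*=-0.569332+0.081858i  Y=-0.259176-0.266274i  product +0.169354+0.130383i
  m=+2: Y*=-0.450464+0.132268i  Y=-0.004974+0.184038i  product -0.022102-0.083560i
  m=+3: Y*=-0.186250+0.085058i  Y=-0.203708+0.187831i  product +0.021964-0.052310i
  m=+4: Y*=-0.049778+0.031991i  Y=+0.458081+0.024777i  product -0.023595+0.013421i
  m=+5: Y*=-0.009097+0.007883i  Y=-0.219876-0.251783i  product +0.003985+0.000557i
  m=+6: Y*=-0.001119+0.001291i  Y=-0.011884+0.146292i  product -0.000176-0.000179i
  m=+7: Y*=-0.000082+0.000127i  Y=+0.028867-0.023866i  product +0.000001+0.000006i
Total Σ_m = +0.299129+0.000000i. Multiply by 0.837758: +0.250598+0.000000i. P_7(cos γ) = 0.250598

0.250598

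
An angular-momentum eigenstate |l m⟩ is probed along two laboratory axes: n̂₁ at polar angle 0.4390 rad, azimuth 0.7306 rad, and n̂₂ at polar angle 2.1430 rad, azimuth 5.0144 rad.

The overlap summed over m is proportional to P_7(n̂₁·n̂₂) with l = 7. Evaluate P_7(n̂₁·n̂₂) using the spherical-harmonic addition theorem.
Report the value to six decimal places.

-0.291455

Addition theorem: P_7(cos γ) = (4π/15) Σ_m Y*_{lm}(Ω₁) Y_{lm}(Ω₂), m = −7…7:
  m=-7: 0.00049 - 0.00115j × -0.12706 + 0.07673j = 0.00003 + 0.00018j  (running Σ = 0.00003 + 0.00018j)
  m=-6: -0.00322 - 0.00945j × -0.08547 - 0.34735j = -0.00301 + 0.00193j  (running Σ = -0.00298 + 0.00211j)
  m=-5: -0.04284 - 0.02404j × 0.43249 + 0.02630j = -0.01790 - 0.01152j  (running Σ = -0.02088 - 0.00941j)
  m=-4: -0.16191 + 0.03607j × -0.05718 + 0.15064j = 0.00382 - 0.02645j  (running Σ = -0.01705 - 0.03587j)
  m=-3: -0.22204 + 0.31037j × 0.20996 + 0.16456j = -0.09769 + 0.02862j  (running Σ = -0.11475 - 0.00724j)
  m=-2: 0.05841 + 0.53080j × -0.24440 + 0.16865j = -0.10379 - 0.11988j  (running Σ = -0.21854 - 0.12712j)
  m=-1: 0.18755 + 0.16805j × 0.04539 + 0.14568j = -0.01597 + 0.03495j  (running Σ = -0.23451 - 0.09217j)
  m=0: -0.38105 + 0.00000j × -0.31786 + 0.00000j = 0.12112 + 0.00000j  (running Σ = -0.11339 - 0.09217j)
  m=1: -0.18755 + 0.16805j × -0.04539 + 0.14568j = -0.01597 - 0.03495j  (running Σ = -0.12936 - 0.12712j)
  m=2: 0.05841 - 0.53080j × -0.24440 - 0.16865j = -0.10379 + 0.11988j  (running Σ = -0.23315 - 0.00724j)
  m=3: 0.22204 + 0.31037j × -0.20996 + 0.16456j = -0.09769 - 0.02862j  (running Σ = -0.33085 - 0.03587j)
  m=4: -0.16191 - 0.03607j × -0.05718 - 0.15064j = 0.00382 + 0.02645j  (running Σ = -0.32702 - 0.00941j)
  m=5: 0.04284 - 0.02404j × -0.43249 + 0.02630j = -0.01790 + 0.01152j  (running Σ = -0.34492 + 0.00211j)
  m=6: -0.00322 + 0.00945j × -0.08547 + 0.34735j = -0.00301 - 0.00193j  (running Σ = -0.34793 + 0.00018j)
  m=7: -0.00049 - 0.00115j × 0.12706 + 0.07673j = 0.00003 - 0.00018j  (running Σ = -0.34790 - 0.00000j)
Accumulated sum -0.34790 - 0.00000j; after 4π/(2l+1) scaling, -0.29146 - 0.00000j ⇒ P_7 = -0.291455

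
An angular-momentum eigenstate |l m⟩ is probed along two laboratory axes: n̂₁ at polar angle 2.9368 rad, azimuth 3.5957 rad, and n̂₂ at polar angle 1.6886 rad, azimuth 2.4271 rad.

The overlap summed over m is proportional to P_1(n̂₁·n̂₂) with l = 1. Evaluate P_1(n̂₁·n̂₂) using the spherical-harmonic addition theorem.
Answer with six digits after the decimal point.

0.194129

Expand P_1 via completeness: Σ_{m} conj(Y_{1,m}) at Ω₁ times Y_{1,m} at Ω₂ —
  m=-1: -0.063140-0.030821i × -0.259186-0.224811i = +0.009436+0.022183i  (running Σ = +0.009436+0.022183i)
  m=0: -0.478392-0.000000i × -0.057426+0.000000i = +0.027472+0.000000i  (running Σ = +0.036908+0.022183i)
  m=1: +0.063140-0.030821i × +0.259186-0.224811i = +0.009436-0.022183i  (running Σ = +0.046345+0.000000i)
Accumulated sum +0.046345+0.000000i; after 4π/(2l+1) scaling, +0.194129+0.000000i ⇒ P_1 = 0.194129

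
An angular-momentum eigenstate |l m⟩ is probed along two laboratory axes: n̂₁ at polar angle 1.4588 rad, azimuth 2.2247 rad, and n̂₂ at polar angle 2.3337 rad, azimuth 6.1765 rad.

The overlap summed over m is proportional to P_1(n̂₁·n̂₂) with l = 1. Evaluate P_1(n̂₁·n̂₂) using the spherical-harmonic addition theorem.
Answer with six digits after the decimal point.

-0.572392

Expand P_1 via completeness: Σ_{m} conj(Y_{1,m}) at Ω₁ times Y_{1,m} at Ω₂ —
  m=-1: -0.208844+0.272506i × +0.248315+0.026592i = -0.059106+0.062114i  (running Σ = -0.059106+0.062114i)
  m=0: +0.054607-0.000000i × -0.337636+0.000000i = -0.018437+0.000000i  (running Σ = -0.077543+0.062114i)
  m=1: +0.208844+0.272506i × -0.248315+0.026592i = -0.059106-0.062114i  (running Σ = -0.136649+0.000000i)
Σ over m = -0.136649+0.000000i; ×(4π/3) → -0.572392+0.000000i. Real part: -0.572392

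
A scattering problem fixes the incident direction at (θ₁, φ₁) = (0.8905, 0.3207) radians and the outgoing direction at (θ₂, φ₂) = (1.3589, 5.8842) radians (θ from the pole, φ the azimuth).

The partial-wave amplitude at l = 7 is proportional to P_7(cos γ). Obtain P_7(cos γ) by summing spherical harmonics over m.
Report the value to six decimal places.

Expand P_7 via completeness: Σ_{m} conj(Y_{7,m}) at Ω₁ times Y_{7,m} at Ω₂ —
  m=-7: Y*=(-0.053553, 0.067029)  Y=(-0.401127, 0.145830)  product (0.011707, -0.034697)
  m=-6: Y*=(-0.089898, 0.243698)  Y=(-0.251917, 0.233596)  product (-0.034280, -0.082391)
  m=-5: Y*=(-0.014115, 0.431444)  Y=(0.057311, -0.126924)  product (0.053951, 0.026518)
  m=-4: Y*=(0.102650, 0.346520)  Y=(0.008596, -0.341788)  product (0.119319, -0.032106)
  m=-3: Y*=(-0.021602, -0.030994)  Y=(0.013608, 0.034689)  product (0.000781, -0.001171)
  m=-2: Y*=(-0.292432, -0.218366)  Y=(0.228668, 0.234491)  product (-0.015665, -0.118506)
  m=-1: Y*=(-0.118053, -0.039213)  Y=(0.002302, 0.000970)  product (-0.000234, -0.000205)
  m=+0: Y*=(0.331489, -0.000000)  Y=(-0.321483, 0.000000)  product (-0.106568, 0.000000)
  m=+1: Y*=(0.118053, -0.039213)  Y=(-0.002302, 0.000970)  product (-0.000234, 0.000205)
  m=+2: Y*=(-0.292432, 0.218366)  Y=(0.228668, -0.234491)  product (-0.015665, 0.118506)
  m=+3: Y*=(0.021602, -0.030994)  Y=(-0.013608, 0.034689)  product (0.000781, 0.001171)
  m=+4: Y*=(0.102650, -0.346520)  Y=(0.008596, 0.341788)  product (0.119319, 0.032106)
  m=+5: Y*=(0.014115, 0.431444)  Y=(-0.057311, -0.126924)  product (0.053951, -0.026518)
  m=+6: Y*=(-0.089898, -0.243698)  Y=(-0.251917, -0.233596)  product (-0.034280, 0.082391)
  m=+7: Y*=(0.053553, 0.067029)  Y=(0.401127, 0.145830)  product (0.011707, 0.034697)
Σ over m = (0.164591, -0.000000); ×(4π/15) → (0.137887, -0.000000). Real part: 0.137887

0.137887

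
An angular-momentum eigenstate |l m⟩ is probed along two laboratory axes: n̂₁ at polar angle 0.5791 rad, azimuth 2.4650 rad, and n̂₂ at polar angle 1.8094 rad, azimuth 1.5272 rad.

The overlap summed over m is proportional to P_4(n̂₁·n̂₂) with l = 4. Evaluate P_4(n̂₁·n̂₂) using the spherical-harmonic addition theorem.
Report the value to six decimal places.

Expand P_4 via completeness: Σ_{m} conj(Y_{4,m}) at Ω₁ times Y_{4,m} at Ω₂ —
  [-4]  conj(Y_{4,-4})(Ω₁) = -0.035996-0.016737i ; Y_{4,-4}(Ω₂) = +0.388491+0.068442i ; Δ = -0.012839-0.008966i
  [-3]  conj(Y_{4,-3})(Ω₁) = +0.076074+0.153940i ; Y_{4,-3}(Ω₂) = +0.035394-0.269072i ; Δ = +0.044114-0.015021i
  [-2]  conj(Y_{4,-2})(Ω₁) = +0.084436-0.381870i ; Y_{4,-2}(Ω₂) = +0.191609+0.016749i ; Δ = +0.022575-0.071755i
  [-1]  conj(Y_{4,-1})(Ω₁) = -0.321606+0.258263i ; Y_{4,-1}(Ω₂) = +0.012354-0.283183i ; Δ = +0.069163+0.094264i
  [+0]  conj(Y_{4,0})(Ω₁) = -0.088923-0.000000i ; Y_{4,0}(Ω₂) = +0.151636+0.000000i ; Δ = -0.013484-0.000000i
  [+1]  conj(Y_{4,1})(Ω₁) = +0.321606+0.258263i ; Y_{4,1}(Ω₂) = -0.012354-0.283183i ; Δ = +0.069163-0.094264i
  [+2]  conj(Y_{4,2})(Ω₁) = +0.084436+0.381870i ; Y_{4,2}(Ω₂) = +0.191609-0.016749i ; Δ = +0.022575+0.071755i
  [+3]  conj(Y_{4,3})(Ω₁) = -0.076074+0.153940i ; Y_{4,3}(Ω₂) = -0.035394-0.269072i ; Δ = +0.044114+0.015021i
  [+4]  conj(Y_{4,4})(Ω₁) = -0.035996+0.016737i ; Y_{4,4}(Ω₂) = +0.388491-0.068442i ; Δ = -0.012839+0.008966i
Accumulated sum +0.232541-0.000000i; after 4π/(2l+1) scaling, +0.324688-0.000000i ⇒ P_4 = 0.324688

0.324688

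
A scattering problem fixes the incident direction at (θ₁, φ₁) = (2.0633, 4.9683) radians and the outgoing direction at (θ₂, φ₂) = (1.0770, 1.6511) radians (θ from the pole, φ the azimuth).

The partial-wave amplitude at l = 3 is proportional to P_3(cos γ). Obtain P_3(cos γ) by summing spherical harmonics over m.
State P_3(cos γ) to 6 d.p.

Term-by-term m-sum for l=3 (normalisation 4π/7 = 1.795196):
  m=-3: Y*=-0.198243+0.205373i  Y=+0.067962+0.276624i  product -0.070284-0.040881i
  m=-2: Y*=+0.327113+0.183757i  Y=-0.370741+0.060061i  product -0.132311-0.048479i
  m=-1: Y*=+0.008496-0.032469i  Y=-0.002813-0.034960i  product -0.001159-0.000206i
  m=+0: Y*=+0.332105-0.000000i  Y=-0.331951+0.000000i  product -0.110242+0.000000i
  m=+1: Y*=-0.008496-0.032469i  Y=+0.002813-0.034960i  product -0.001159+0.000206i
  m=+2: Y*=+0.327113-0.183757i  Y=-0.370741-0.060061i  product -0.132311+0.048479i
  m=+3: Y*=+0.198243+0.205373i  Y=-0.067962+0.276624i  product -0.070284+0.040881i
Σ over m = -0.517750-0.000000i; ×(4π/7) → -0.929463-0.000000i. Real part: -0.929463

-0.929463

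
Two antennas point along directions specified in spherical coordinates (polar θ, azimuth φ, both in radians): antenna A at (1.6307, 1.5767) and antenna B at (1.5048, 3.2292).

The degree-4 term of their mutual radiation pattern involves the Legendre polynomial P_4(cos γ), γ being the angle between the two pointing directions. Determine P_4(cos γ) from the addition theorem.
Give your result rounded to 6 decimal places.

0.347986

Addition theorem: P_4(cos γ) = (4π/9) Σ_m Y*_{lm}(Ω₁) Y_{lm}(Ω₂), m = −4…4:
  term(m=-4) = 0.18254 - 0.06188j   from Y*(Ω₁)=0.43924 + 0.01037j, Y(Ω₂)=0.41203 - 0.15060j
  term(m=-3) = -0.00148 - 0.00593j   from Y*(Ω₁)=-0.00132 + 0.07452j, Y(Ω₂)=-0.07919 + 0.02131j
  term(m=-2) = -0.10354 + 0.01707j   from Y*(Ω₁)=0.32494 + 0.00384j, Y(Ω₂)=-0.31798 + 0.05629j
  term(m=-1) = 0.00063 + 0.00775j   from Y*(Ω₁)=-0.00050 + 0.08410j, Y(Ω₂)=0.09209 - 0.00809j
  term(m=+0) = 0.09292 + 0.00000j   from Y*(Ω₁)=0.30603 + 0.00000j, Y(Ω₂)=0.30362 + 0.00000j
  term(m=+1) = 0.00063 - 0.00775j   from Y*(Ω₁)=0.00050 + 0.08410j, Y(Ω₂)=-0.09209 - 0.00809j
  term(m=+2) = -0.10354 - 0.01707j   from Y*(Ω₁)=0.32494 - 0.00384j, Y(Ω₂)=-0.31798 - 0.05629j
  term(m=+3) = -0.00148 + 0.00593j   from Y*(Ω₁)=0.00132 + 0.07452j, Y(Ω₂)=0.07919 + 0.02131j
  term(m=+4) = 0.18254 + 0.06188j   from Y*(Ω₁)=0.43924 - 0.01037j, Y(Ω₂)=0.41203 + 0.15060j
Total Σ_m = 0.24923 + 0.00000j. Multiply by 1.396263: 0.34799 + 0.00000j. P_4(cos γ) = 0.347986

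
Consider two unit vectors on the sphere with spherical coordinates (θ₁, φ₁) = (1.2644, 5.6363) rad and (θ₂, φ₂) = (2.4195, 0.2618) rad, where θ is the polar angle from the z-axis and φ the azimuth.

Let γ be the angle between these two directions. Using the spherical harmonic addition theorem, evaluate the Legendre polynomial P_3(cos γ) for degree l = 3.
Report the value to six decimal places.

-0.231163

Expand P_3 via completeness: Σ_{m} conj(Y_{3,m}) at Ω₁ times Y_{3,m} at Ω₂ —
  [-3]  conj(Y_{3,-3})(Ω₁) = -0.130714-0.337150i ; Y_{3,-3}(Ω₂) = +0.085187-0.085187i ; Δ = -0.039856-0.017586i
  [-2]  conj(Y_{3,-2})(Ω₁) = +0.076637-0.269528i ; Y_{3,-2}(Ω₂) = -0.290153+0.167521i ; Δ = +0.022915+0.091043i
  [-1]  conj(Y_{3,-1})(Ω₁) = -0.134030+0.101233i ; Y_{3,-1}(Ω₂) = +0.374629-0.100382i ; Δ = -0.040050+0.051379i
  [+0]  conj(Y_{3,0})(Ω₁) = -0.286476-0.000000i ; Y_{3,0}(Ω₂) = +0.051616+0.000000i ; Δ = -0.014787-0.000000i
  [+1]  conj(Y_{3,1})(Ω₁) = +0.134030+0.101233i ; Y_{3,1}(Ω₂) = -0.374629-0.100382i ; Δ = -0.040050-0.051379i
  [+2]  conj(Y_{3,2})(Ω₁) = +0.076637+0.269528i ; Y_{3,2}(Ω₂) = -0.290153-0.167521i ; Δ = +0.022915-0.091043i
  [+3]  conj(Y_{3,3})(Ω₁) = +0.130714-0.337150i ; Y_{3,3}(Ω₂) = -0.085187-0.085187i ; Δ = -0.039856+0.017586i
Accumulated sum -0.128767+0.000000i; after 4π/(2l+1) scaling, -0.231163+0.000000i ⇒ P_3 = -0.231163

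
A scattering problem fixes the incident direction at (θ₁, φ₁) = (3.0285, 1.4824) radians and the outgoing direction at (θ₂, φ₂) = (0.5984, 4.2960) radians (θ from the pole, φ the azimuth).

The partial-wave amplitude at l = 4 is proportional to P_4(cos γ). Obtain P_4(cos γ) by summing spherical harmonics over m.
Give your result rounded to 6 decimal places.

0.100774

Term-by-term m-sum for l=4 (normalisation 4π/9 = 1.396263):
  term(m=-4) = +0.000001+0.000003i   from Y*(Ω₁)=+0.000067-0.000025i, Y(Ω₂)=-0.004216+0.044363i
  term(m=-3) = +0.000183+0.000275i   from Y*(Ω₁)=+0.000468+0.001725i, Y(Ω₂)=+0.175389-0.058439i
  term(m=-2) = +0.008005+0.006161i   from Y*(Ω₁)=-0.024790+0.004429i, Y(Ω₂)=-0.269886-0.296753i
  term(m=-1) = +0.076921+0.026175i   from Y*(Ω₁)=-0.018315-0.206652i, Y(Ω₂)=-0.158408+0.358188i
  term(m=+0) = -0.098045+0.000000i   from Y*(Ω₁)=+0.792996-0.000000i, Y(Ω₂)=-0.123639+0.000000i
  term(m=+1) = +0.076921-0.026175i   from Y*(Ω₁)=+0.018315-0.206652i, Y(Ω₂)=+0.158408+0.358188i
  term(m=+2) = +0.008005-0.006161i   from Y*(Ω₁)=-0.024790-0.004429i, Y(Ω₂)=-0.269886+0.296753i
  term(m=+3) = +0.000183-0.000275i   from Y*(Ω₁)=-0.000468+0.001725i, Y(Ω₂)=-0.175389-0.058439i
  term(m=+4) = +0.000001-0.000003i   from Y*(Ω₁)=+0.000067+0.000025i, Y(Ω₂)=-0.004216-0.044363i
Total Σ_m = +0.072174-0.000000i. Multiply by 1.396263: +0.100774-0.000000i. P_4(cos γ) = 0.100774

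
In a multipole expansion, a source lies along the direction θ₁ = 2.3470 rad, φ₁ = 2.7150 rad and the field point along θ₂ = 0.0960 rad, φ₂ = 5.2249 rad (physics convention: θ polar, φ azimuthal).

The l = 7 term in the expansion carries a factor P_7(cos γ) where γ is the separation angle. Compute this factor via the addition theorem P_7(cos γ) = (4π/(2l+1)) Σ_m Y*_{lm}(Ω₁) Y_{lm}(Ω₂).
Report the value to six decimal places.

0.044620

Term-by-term m-sum for l=7 (normalisation 4π/15 = 0.837758):
  [-7]  conj(Y_{7,-7})(Ω₁) = +0.046540+0.007293i ; Y_{7,-7}(Ω₂) = +0.000000+0.000000i ; Δ = +0.000000+0.000000i
  [-6]  conj(Y_{7,-6})(Ω₁) = +0.144557+0.095130i ; Y_{7,-6}(Ω₂) = +0.000001+0.000000i ; Δ = +0.000000+0.000000i
  [-5]  conj(Y_{7,-5})(Ω₁) = +0.194695+0.309053i ; Y_{7,-5}(Ω₂) = +0.000019-0.000030i ; Δ = +0.000013+0.000000i
  [-4]  conj(Y_{7,-4})(Ω₁) = +0.060906+0.446486i ; Y_{7,-4}(Ω₂) = -0.000281-0.000541i ; Δ = +0.000224-0.000158i
  [-3]  conj(Y_{7,-3})(Ω₁) = -0.058295+0.194627i ; Y_{7,-3}(Ω₂) = -0.007595-0.000253i ; Δ = +0.000492-0.001463i
  [-2]  conj(Y_{7,-2})(Ω₁) = +0.166676-0.190956i ; Y_{7,-2}(Ω₂) = -0.034460+0.056742i ; Δ = +0.005092+0.016038i
  [-1]  conj(Y_{7,-1})(Ω₁) = +0.301295-0.136940i ; Y_{7,-1}(Ω₂) = +0.180429+0.320671i ; Δ = +0.098275+0.071909i
  [+0]  conj(Y_{7,0})(Ω₁) = -0.162059-0.000000i ; Y_{7,0}(Ω₂) = +0.956014+0.000000i ; Δ = -0.154931-0.000000i
  [+1]  conj(Y_{7,1})(Ω₁) = -0.301295-0.136940i ; Y_{7,1}(Ω₂) = -0.180429+0.320671i ; Δ = +0.098275-0.071909i
  [+2]  conj(Y_{7,2})(Ω₁) = +0.166676+0.190956i ; Y_{7,2}(Ω₂) = -0.034460-0.056742i ; Δ = +0.005092-0.016038i
  [+3]  conj(Y_{7,3})(Ω₁) = +0.058295+0.194627i ; Y_{7,3}(Ω₂) = +0.007595-0.000253i ; Δ = +0.000492+0.001463i
  [+4]  conj(Y_{7,4})(Ω₁) = +0.060906-0.446486i ; Y_{7,4}(Ω₂) = -0.000281+0.000541i ; Δ = +0.000224+0.000158i
  [+5]  conj(Y_{7,5})(Ω₁) = -0.194695+0.309053i ; Y_{7,5}(Ω₂) = -0.000019-0.000030i ; Δ = +0.000013-0.000000i
  [+6]  conj(Y_{7,6})(Ω₁) = +0.144557-0.095130i ; Y_{7,6}(Ω₂) = +0.000001-0.000000i ; Δ = +0.000000-0.000000i
  [+7]  conj(Y_{7,7})(Ω₁) = -0.046540+0.007293i ; Y_{7,7}(Ω₂) = -0.000000+0.000000i ; Δ = +0.000000-0.000000i
Accumulated sum +0.053261-0.000000i; after 4π/(2l+1) scaling, +0.044620-0.000000i ⇒ P_7 = 0.044620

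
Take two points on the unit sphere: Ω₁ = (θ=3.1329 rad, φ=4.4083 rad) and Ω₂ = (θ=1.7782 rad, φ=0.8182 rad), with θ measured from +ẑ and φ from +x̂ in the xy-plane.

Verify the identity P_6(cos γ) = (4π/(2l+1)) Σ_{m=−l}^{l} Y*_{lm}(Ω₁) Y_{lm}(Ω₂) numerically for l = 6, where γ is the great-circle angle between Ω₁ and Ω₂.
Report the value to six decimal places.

Expand P_6 via completeness: Σ_{m} conj(Y_{6,m}) at Ω₁ times Y_{6,m} at Ω₂ —
  m=-6: Y*=+0.000000+0.000000i  Y=+0.082949+0.416011i  product -0.000000+0.000000i
  m=-5: Y*=+0.000000+0.000000i  Y=+0.180018-0.251418i  product +0.000000-0.000000i
  m=-4: Y*=+0.000000-0.000000i  Y=+0.173064-0.022839i  product +0.000000-0.000000i
  m=-3: Y*=-0.000003-0.000002i  Y=-0.246215-0.201968i  product +0.000000+0.000001i
  m=-2: Y*=-0.000323+0.000225i  Y=-0.006054-0.092144i  product +0.000023+0.000028i
  m=-1: Y*=+0.008575+0.027324i  Y=-0.214905+0.229487i  product -0.008113-0.003904i
  m=+0: Y*=+1.016300-0.000000i  Y=-0.069700+0.000000i  product -0.070836+0.000000i
  m=+1: Y*=-0.008575+0.027324i  Y=+0.214905+0.229487i  product -0.008113+0.003904i
  m=+2: Y*=-0.000323-0.000225i  Y=-0.006054+0.092144i  product +0.000023-0.000028i
  m=+3: Y*=+0.000003-0.000002i  Y=+0.246215-0.201968i  product +0.000000-0.000001i
  m=+4: Y*=+0.000000+0.000000i  Y=+0.173064+0.022839i  product +0.000000+0.000000i
  m=+5: Y*=-0.000000+0.000000i  Y=-0.180018-0.251418i  product +0.000000+0.000000i
  m=+6: Y*=+0.000000-0.000000i  Y=+0.082949-0.416011i  product -0.000000-0.000000i
Accumulated sum -0.087017+0.000000i; after 4π/(2l+1) scaling, -0.084115+0.000000i ⇒ P_6 = -0.084115

-0.084115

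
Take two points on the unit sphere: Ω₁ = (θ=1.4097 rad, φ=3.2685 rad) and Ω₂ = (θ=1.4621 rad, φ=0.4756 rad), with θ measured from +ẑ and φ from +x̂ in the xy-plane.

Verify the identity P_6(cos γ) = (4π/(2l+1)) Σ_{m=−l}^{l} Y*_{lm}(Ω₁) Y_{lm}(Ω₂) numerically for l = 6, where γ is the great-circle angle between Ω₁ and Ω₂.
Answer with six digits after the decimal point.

Summing Y*_{l m}(θ₁,φ₁)·Y_{l m}(θ₂,φ₂) over m ∈ [−6, 6]; prefactor 4π/(2·6+1) = 0.966644:
  [-6]  conj(Y_{6,-6})(Ω₁) = (0.323375, 0.308242) ; Y_{6,-6}(Ω₂) = (-0.447027, -0.132422) ; Δ = (-0.103739, -0.180614)
  [-5]  conj(Y_{6,-5})(Ω₁) = (-0.202536, -0.149084) ; Y_{6,-5}(Ω₂) = (-0.127312, -0.121878) ; Δ = (0.007615, 0.043665)
  [-4]  conj(Y_{6,-4})(Ω₁) = (-0.212195, -0.118034) ; Y_{6,-4}(Ω₂) = (0.098751, 0.286803) ; Δ = (0.012898, -0.072514)
  [-3]  conj(Y_{6,-3})(Ω₁) = (0.253448, 0.101443) ; Y_{6,-3}(Ω₂) = (-0.028596, 0.197213) ; Δ = (-0.027253, 0.047082)
  [-2]  conj(Y_{6,-2})(Ω₁) = (0.171615, 0.044519) ; Y_{6,-2}(Ω₂) = (0.148169, -0.207723) ; Δ = (0.034676, -0.029052)
  [-1]  conj(Y_{6,-1})(Ω₁) = (-0.274979, -0.035085) ; Y_{6,-1}(Ω₂) = (0.183724, -0.094623) ; Δ = (-0.053840, 0.019573)
  [+0]  conj(Y_{6,0})(Ω₁) = (-0.159121, -0.000000) ; Y_{6,0}(Ω₂) = (-0.242044, 0.000000) ; Δ = (0.038514, 0.000000)
  [+1]  conj(Y_{6,1})(Ω₁) = (0.274979, -0.035085) ; Y_{6,1}(Ω₂) = (-0.183724, -0.094623) ; Δ = (-0.053840, -0.019573)
  [+2]  conj(Y_{6,2})(Ω₁) = (0.171615, -0.044519) ; Y_{6,2}(Ω₂) = (0.148169, 0.207723) ; Δ = (0.034676, 0.029052)
  [+3]  conj(Y_{6,3})(Ω₁) = (-0.253448, 0.101443) ; Y_{6,3}(Ω₂) = (0.028596, 0.197213) ; Δ = (-0.027253, -0.047082)
  [+4]  conj(Y_{6,4})(Ω₁) = (-0.212195, 0.118034) ; Y_{6,4}(Ω₂) = (0.098751, -0.286803) ; Δ = (0.012898, 0.072514)
  [+5]  conj(Y_{6,5})(Ω₁) = (0.202536, -0.149084) ; Y_{6,5}(Ω₂) = (0.127312, -0.121878) ; Δ = (0.007615, -0.043665)
  [+6]  conj(Y_{6,6})(Ω₁) = (0.323375, -0.308242) ; Y_{6,6}(Ω₂) = (-0.447027, 0.132422) ; Δ = (-0.103739, 0.180614)
Σ over m = (-0.220774, 0.000000); ×(4π/13) → (-0.213410, 0.000000). Real part: -0.213410

-0.213410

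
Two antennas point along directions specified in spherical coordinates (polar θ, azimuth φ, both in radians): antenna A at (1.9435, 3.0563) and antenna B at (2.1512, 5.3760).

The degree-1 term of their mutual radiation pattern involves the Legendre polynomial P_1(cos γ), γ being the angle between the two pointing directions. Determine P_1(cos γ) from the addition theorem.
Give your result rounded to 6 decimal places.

-0.330578

Summing Y*_{l m}(θ₁,φ₁)·Y_{l m}(θ₂,φ₂) over m ∈ [−1, 1]; prefactor 4π/(2·1+1) = 4.188790:
  term(m=-1) = -0.063295-0.068092i   from Y*(Ω₁)=-0.320605+0.027412i, Y(Ω₂)=+0.177963+0.227601i
  term(m=+0) = +0.047669+0.000000i   from Y*(Ω₁)=-0.177917-0.000000i, Y(Ω₂)=-0.267931+0.000000i
  term(m=+1) = -0.063295+0.068092i   from Y*(Ω₁)=+0.320605+0.027412i, Y(Ω₂)=-0.177963+0.227601i
Total Σ_m = -0.078920+0.000000i. Multiply by 4.188790: -0.330578+0.000000i. P_1(cos γ) = -0.330578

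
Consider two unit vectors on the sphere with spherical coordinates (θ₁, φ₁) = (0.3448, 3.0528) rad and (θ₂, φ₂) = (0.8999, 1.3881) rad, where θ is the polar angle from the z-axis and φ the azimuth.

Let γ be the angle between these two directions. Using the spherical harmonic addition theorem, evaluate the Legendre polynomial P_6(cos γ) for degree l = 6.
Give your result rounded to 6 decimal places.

Addition theorem: P_6(cos γ) = (4π/13) Σ_m Y*_{lm}(Ω₁) Y_{lm}(Ω₂), m = −6…6:
  [-6]  conj(Y_{6,-6})(Ω₁) = 0.00062 - 0.00037j ; Y_{6,-6}(Ω₂) = -0.05098 - 0.09922j ; Δ = -0.00007 - 0.00004j
  [-5]  conj(Y_{6,-5})(Ω₁) = -0.00628 + 0.00298j ; Y_{6,-5}(Ω₂) = 0.24280 - 0.18740j ; Δ = -0.00096 + 0.00190j
  [-4]  conj(Y_{6,-4})(Ω₁) = 0.03818 - 0.01416j ; Y_{6,-4}(Ω₂) = 0.32514 + 0.29143j ; Δ = 0.01654 + 0.00652j
  [-3]  conj(Y_{6,-3})(Ω₁) = -0.15401 + 0.04202j ; Y_{6,-3}(Ω₂) = -0.12689 + 0.20786j ; Δ = 0.01081 - 0.03735j
  [-2]  conj(Y_{6,-2})(Ω₁) = 0.40093 - 0.07196j ; Y_{6,-2}(Ω₂) = 0.19174 + 0.07335j ; Δ = 0.08215 + 0.01561j
  [-1]  conj(Y_{6,-1})(Ω₁) = -0.56364 + 0.05018j ; Y_{6,-1}(Ω₂) = -0.06070 + 0.32853j ; Δ = 0.01773 - 0.18822j
  [+0]  conj(Y_{6,0})(Ω₁) = 0.08872 + 0.00000j ; Y_{6,0}(Ω₂) = 0.11851 + 0.00000j ; Δ = 0.01051 + 0.00000j
  [+1]  conj(Y_{6,1})(Ω₁) = 0.56364 + 0.05018j ; Y_{6,1}(Ω₂) = 0.06070 + 0.32853j ; Δ = 0.01773 + 0.18822j
  [+2]  conj(Y_{6,2})(Ω₁) = 0.40093 + 0.07196j ; Y_{6,2}(Ω₂) = 0.19174 - 0.07335j ; Δ = 0.08215 - 0.01561j
  [+3]  conj(Y_{6,3})(Ω₁) = 0.15401 + 0.04202j ; Y_{6,3}(Ω₂) = 0.12689 + 0.20786j ; Δ = 0.01081 + 0.03735j
  [+4]  conj(Y_{6,4})(Ω₁) = 0.03818 + 0.01416j ; Y_{6,4}(Ω₂) = 0.32514 - 0.29143j ; Δ = 0.01654 - 0.00652j
  [+5]  conj(Y_{6,5})(Ω₁) = 0.00628 + 0.00298j ; Y_{6,5}(Ω₂) = -0.24280 - 0.18740j ; Δ = -0.00096 - 0.00190j
  [+6]  conj(Y_{6,6})(Ω₁) = 0.00062 + 0.00037j ; Y_{6,6}(Ω₂) = -0.05098 + 0.09922j ; Δ = -0.00007 + 0.00004j
Total Σ_m = 0.26290 + 0.00000j. Multiply by 0.966644: 0.25413 + 0.00000j. P_6(cos γ) = 0.254133

0.254133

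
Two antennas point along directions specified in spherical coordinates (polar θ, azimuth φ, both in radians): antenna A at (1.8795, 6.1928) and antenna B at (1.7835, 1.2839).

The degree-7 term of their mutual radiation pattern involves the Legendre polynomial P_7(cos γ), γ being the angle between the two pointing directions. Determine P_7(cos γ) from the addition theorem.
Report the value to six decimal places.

-0.282619

Addition theorem: P_7(cos γ) = (4π/15) Σ_m Y*_{lm}(Ω₁) Y_{lm}(Ω₂), m = −7…7:
  m=-7: Y*=+0.287314-0.210674i  Y=-0.386147-0.180602i  product -0.148994+0.029462i
  m=-6: Y*=-0.364117+0.219408i  Y=-0.051677+0.340585i  product -0.055911-0.135351i
  m=-5: Y*=+0.051826-0.025158i  Y=-0.136448+0.018716i  product -0.006601+0.004403i
  m=-4: Y*=+0.309281-0.116959i  Y=+0.140591+0.312127i  product +0.079988+0.080092i
  m=-3: Y*=-0.172732+0.048020i  Y=-0.026852+0.023085i  product +0.003530-0.005277i
  m=-2: Y*=-0.257408+0.047045i  Y=+0.275153+0.177840i  product -0.079193-0.032833i
  m=-1: Y*=+0.217048-0.019672i  Y=+0.001257-0.004259i  product +0.000189-0.000949i
  m=+0: Y*=+0.238382-0.000000i  Y=+0.321462+0.000000i  product +0.076631+0.000000i
  m=+1: Y*=-0.217048-0.019672i  Y=-0.001257-0.004259i  product +0.000189+0.000949i
  m=+2: Y*=-0.257408-0.047045i  Y=+0.275153-0.177840i  product -0.079193+0.032833i
  m=+3: Y*=+0.172732+0.048020i  Y=+0.026852+0.023085i  product +0.003530+0.005277i
  m=+4: Y*=+0.309281+0.116959i  Y=+0.140591-0.312127i  product +0.079988-0.080092i
  m=+5: Y*=-0.051826-0.025158i  Y=+0.136448+0.018716i  product -0.006601-0.004403i
  m=+6: Y*=-0.364117-0.219408i  Y=-0.051677-0.340585i  product -0.055911+0.135351i
  m=+7: Y*=-0.287314-0.210674i  Y=+0.386147-0.180602i  product -0.148994-0.029462i
Accumulated sum -0.337352+0.000000i; after 4π/(2l+1) scaling, -0.282619+0.000000i ⇒ P_7 = -0.282619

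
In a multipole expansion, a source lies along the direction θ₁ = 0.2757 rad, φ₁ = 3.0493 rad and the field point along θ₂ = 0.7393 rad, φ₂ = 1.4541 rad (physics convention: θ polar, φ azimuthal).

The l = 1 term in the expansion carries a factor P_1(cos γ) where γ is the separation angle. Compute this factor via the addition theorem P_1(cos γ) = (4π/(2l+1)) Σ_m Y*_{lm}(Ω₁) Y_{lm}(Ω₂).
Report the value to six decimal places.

0.706559

Summing Y*_{l m}(θ₁,φ₁)·Y_{l m}(θ₂,φ₂) over m ∈ [−1, 1]; prefactor 4π/(2·1+1) = 4.188790:
  m=-1: -0.09365 + 0.00867j × 0.02710 - 0.23120j = -0.00053 + 0.02189j  (running Σ = -0.00053 + 0.02189j)
  m=0: 0.47015 + 0.00000j × 0.36105 + 0.00000j = 0.16975 + 0.00000j  (running Σ = 0.16921 + 0.02189j)
  m=1: 0.09365 + 0.00867j × -0.02710 - 0.23120j = -0.00053 - 0.02189j  (running Σ = 0.16868 + 0.00000j)
Σ over m = 0.16868 + 0.00000j; ×(4π/3) → 0.70656 + 0.00000j. Real part: 0.706559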